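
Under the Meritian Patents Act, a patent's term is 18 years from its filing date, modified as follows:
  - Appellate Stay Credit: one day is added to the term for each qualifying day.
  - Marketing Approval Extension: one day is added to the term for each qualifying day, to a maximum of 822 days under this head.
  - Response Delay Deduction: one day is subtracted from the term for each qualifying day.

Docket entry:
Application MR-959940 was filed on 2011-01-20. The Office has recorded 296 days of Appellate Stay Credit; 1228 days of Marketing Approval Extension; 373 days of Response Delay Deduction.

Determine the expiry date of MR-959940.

Base term: filing date + 18 years → 20 January 2029.
Appellate Stay Credit: +296 days → 12 November 2029.
Marketing Approval Extension: 1228 days claimed exceeds the 822-day cap, so +822 days → 12 February 2032.
Response Delay Deduction: −373 days → 4 February 2031.

February 4, 2031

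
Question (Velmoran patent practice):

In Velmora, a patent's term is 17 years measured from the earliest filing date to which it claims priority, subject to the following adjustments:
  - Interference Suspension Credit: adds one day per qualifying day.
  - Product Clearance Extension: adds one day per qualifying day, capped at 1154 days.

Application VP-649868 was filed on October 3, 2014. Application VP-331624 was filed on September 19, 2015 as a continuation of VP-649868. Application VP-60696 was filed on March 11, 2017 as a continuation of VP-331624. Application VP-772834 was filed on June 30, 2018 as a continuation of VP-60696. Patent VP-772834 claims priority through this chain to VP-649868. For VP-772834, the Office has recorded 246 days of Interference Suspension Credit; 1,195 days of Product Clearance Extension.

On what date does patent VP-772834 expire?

August 3, 2035

Earliest priority filing: 3 October 2014.
Base term: 3 October 2014 + 17 years → 3 October 2031.
Interference Suspension Credit: +246 days → 5 June 2032.
Product Clearance Extension: 1195 days claimed exceeds the 1154-day cap, so +1154 days → 3 August 2035.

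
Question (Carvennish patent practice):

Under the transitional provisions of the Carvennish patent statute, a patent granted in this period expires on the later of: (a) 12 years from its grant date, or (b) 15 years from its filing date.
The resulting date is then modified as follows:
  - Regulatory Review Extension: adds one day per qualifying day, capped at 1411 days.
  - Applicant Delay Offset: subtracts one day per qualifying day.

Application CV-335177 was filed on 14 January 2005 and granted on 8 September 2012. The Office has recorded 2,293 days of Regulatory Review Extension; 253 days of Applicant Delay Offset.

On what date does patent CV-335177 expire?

(a) grant + 12 years → 8 September 2024.
(b) filing + 15 years → 14 January 2020.
Later of the two: 8 September 2024.
Regulatory Review Extension: 2293 days claimed exceeds the 1411-day cap, so +1411 days → 20 July 2028.
Applicant Delay Offset: −253 days → 10 November 2027.

November 10, 2027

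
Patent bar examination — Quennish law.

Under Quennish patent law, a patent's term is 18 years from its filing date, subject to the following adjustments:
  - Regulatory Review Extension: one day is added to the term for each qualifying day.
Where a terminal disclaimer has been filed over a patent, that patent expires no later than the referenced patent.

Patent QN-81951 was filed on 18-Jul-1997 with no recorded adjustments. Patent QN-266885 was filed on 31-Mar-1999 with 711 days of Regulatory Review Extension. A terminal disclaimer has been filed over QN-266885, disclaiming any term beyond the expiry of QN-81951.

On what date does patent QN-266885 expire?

Natural term of QN-266885:
  Base: filing + 18 years → 31 March 2017.
  Regulatory Review Extension: +711 days → 12 March 2019.
Expiry of referenced patent QN-81951:
  Base: filing + 18 years → 18 July 2015.
Terminal disclaimer: QN-266885 expires on the earlier of 12 March 2019 and 18 July 2015.

July 18, 2015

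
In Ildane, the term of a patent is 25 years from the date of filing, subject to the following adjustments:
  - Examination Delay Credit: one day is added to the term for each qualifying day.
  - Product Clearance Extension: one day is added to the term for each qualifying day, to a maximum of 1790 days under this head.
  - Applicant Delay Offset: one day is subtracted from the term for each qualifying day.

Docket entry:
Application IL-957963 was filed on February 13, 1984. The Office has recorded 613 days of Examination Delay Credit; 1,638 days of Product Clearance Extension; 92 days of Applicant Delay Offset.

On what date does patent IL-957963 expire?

January 12, 2015

Base term: filing date + 25 years → 13 February 2009.
Examination Delay Credit: +613 days → 19 October 2010.
Product Clearance Extension: 1638 days (within the 1790-day cap) → +1638 days → 14 April 2015.
Applicant Delay Offset: −92 days → 12 January 2015.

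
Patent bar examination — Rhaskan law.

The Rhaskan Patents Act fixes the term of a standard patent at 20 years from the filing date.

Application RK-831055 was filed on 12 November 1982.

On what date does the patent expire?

Filing date + 20 years → 12 November 2002.

November 12, 2002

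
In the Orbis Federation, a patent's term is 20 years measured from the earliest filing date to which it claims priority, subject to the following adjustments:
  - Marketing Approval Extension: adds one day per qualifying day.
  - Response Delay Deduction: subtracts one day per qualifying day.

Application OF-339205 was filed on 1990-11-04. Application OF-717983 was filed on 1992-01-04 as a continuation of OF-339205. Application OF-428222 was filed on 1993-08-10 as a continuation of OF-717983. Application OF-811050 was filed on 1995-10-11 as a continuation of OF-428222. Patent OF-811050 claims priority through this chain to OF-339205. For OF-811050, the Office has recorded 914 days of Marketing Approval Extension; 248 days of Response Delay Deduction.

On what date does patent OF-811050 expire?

August 31, 2012

Earliest priority filing: 4 November 1990.
Base term: 4 November 1990 + 20 years → 4 November 2010.
Marketing Approval Extension: +914 days → 6 May 2013.
Response Delay Deduction: −248 days → 31 August 2012.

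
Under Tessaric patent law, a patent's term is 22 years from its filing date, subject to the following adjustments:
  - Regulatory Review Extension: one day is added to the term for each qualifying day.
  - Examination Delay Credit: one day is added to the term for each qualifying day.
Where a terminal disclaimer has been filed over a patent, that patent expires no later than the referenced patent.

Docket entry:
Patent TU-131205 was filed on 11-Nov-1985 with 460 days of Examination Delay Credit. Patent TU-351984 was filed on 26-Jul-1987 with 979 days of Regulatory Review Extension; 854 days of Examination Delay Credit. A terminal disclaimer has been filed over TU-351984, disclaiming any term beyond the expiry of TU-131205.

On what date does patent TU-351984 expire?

Natural term of TU-351984:
  Base: filing + 22 years → 26 July 2009.
  Regulatory Review Extension: +979 days → 31 March 2012.
  Examination Delay Credit: +854 days → 2 August 2014.
Expiry of referenced patent TU-131205:
  Base: filing + 22 years → 11 November 2007.
  Examination Delay Credit: +460 days → 13 February 2009.
Terminal disclaimer: TU-351984 expires on the earlier of 2 August 2014 and 13 February 2009.

February 13, 2009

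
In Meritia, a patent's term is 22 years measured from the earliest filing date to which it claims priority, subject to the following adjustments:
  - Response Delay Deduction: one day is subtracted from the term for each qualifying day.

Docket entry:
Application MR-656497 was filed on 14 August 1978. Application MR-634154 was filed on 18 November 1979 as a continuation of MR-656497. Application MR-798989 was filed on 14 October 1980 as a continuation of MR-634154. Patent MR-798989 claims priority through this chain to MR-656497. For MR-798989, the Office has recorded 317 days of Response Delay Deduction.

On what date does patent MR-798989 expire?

October 2, 1999

Earliest priority filing: 14 August 1978.
Base term: 14 August 1978 + 22 years → 14 August 2000.
Response Delay Deduction: −317 days → 2 October 1999.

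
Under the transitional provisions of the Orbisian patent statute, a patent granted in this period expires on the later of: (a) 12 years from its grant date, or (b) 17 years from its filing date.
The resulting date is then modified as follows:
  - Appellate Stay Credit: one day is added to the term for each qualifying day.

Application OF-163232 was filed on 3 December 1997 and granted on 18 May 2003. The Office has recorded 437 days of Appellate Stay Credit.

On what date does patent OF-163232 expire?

(a) grant + 12 years → 18 May 2015.
(b) filing + 17 years → 3 December 2014.
Later of the two: 18 May 2015.
Appellate Stay Credit: +437 days → 28 July 2016.

2016-07-28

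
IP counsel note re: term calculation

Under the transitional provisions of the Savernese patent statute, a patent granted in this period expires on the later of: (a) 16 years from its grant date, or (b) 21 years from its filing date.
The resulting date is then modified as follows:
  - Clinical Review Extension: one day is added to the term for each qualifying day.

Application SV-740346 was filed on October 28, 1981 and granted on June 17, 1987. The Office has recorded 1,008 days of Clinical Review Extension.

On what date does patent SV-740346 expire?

March 21, 2006

(a) grant + 16 years → 17 June 2003.
(b) filing + 21 years → 28 October 2002.
Later of the two: 17 June 2003.
Clinical Review Extension: +1008 days → 21 March 2006.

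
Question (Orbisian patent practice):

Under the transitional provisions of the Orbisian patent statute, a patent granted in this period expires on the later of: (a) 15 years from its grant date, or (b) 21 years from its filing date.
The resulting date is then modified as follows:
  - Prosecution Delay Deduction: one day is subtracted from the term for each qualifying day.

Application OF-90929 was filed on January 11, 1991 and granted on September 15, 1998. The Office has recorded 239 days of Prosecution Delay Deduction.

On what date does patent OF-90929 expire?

January 19, 2013

(a) grant + 15 years → 15 September 2013.
(b) filing + 21 years → 11 January 2012.
Later of the two: 15 September 2013.
Prosecution Delay Deduction: −239 days → 19 January 2013.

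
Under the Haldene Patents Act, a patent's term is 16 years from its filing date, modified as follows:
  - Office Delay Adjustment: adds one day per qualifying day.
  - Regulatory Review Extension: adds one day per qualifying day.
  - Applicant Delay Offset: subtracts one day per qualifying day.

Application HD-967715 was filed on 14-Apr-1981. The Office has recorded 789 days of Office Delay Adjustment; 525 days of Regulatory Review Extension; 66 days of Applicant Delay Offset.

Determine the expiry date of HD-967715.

2000-09-13

Base term: filing date + 16 years → 14 April 1997.
Office Delay Adjustment: +789 days → 12 June 1999.
Regulatory Review Extension: +525 days → 18 November 2000.
Applicant Delay Offset: −66 days → 13 September 2000.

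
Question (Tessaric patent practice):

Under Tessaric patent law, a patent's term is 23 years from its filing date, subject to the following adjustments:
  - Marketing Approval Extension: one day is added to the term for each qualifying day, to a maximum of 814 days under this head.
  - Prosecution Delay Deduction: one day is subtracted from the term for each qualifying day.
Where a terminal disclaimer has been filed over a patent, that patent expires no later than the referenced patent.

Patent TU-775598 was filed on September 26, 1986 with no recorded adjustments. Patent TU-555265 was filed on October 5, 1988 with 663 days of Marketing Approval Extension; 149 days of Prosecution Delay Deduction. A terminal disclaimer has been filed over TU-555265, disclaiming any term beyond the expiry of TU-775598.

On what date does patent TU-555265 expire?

2009-09-26

Natural term of TU-555265:
  Base: filing + 23 years → 5 October 2011.
  Marketing Approval Extension: 663 days (within the 814-day cap) → +663 days → 29 July 2013.
  Prosecution Delay Deduction: −149 days → 2 March 2013.
Expiry of referenced patent TU-775598:
  Base: filing + 23 years → 26 September 2009.
Terminal disclaimer: TU-555265 expires on the earlier of 2 March 2013 and 26 September 2009.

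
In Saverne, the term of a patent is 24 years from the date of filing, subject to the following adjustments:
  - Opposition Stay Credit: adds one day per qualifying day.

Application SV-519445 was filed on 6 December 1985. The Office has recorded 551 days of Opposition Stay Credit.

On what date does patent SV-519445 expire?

June 10, 2011

Base term: filing date + 24 years → 6 December 2009.
Opposition Stay Credit: +551 days → 10 June 2011.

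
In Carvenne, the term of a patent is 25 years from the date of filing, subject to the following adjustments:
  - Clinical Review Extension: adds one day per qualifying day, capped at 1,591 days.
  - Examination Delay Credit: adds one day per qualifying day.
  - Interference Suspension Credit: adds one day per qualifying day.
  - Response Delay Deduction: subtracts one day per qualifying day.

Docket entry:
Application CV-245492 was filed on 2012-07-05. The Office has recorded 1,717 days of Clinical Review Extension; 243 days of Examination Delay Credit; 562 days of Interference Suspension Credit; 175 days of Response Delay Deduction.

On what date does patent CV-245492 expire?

August 4, 2043

Base term: filing date + 25 years → 5 July 2037.
Clinical Review Extension: 1717 days claimed exceeds the 1591-day cap, so +1591 days → 12 November 2041.
Examination Delay Credit: +243 days → 13 July 2042.
Interference Suspension Credit: +562 days → 26 January 2044.
Response Delay Deduction: −175 days → 4 August 2043.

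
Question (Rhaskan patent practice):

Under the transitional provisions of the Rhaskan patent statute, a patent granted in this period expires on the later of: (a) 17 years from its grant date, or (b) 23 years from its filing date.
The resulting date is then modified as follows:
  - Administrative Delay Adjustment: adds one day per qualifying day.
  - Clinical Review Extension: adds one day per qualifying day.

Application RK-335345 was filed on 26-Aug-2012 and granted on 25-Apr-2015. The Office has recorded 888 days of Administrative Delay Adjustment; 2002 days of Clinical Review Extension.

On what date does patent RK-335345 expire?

2043-07-25

(a) grant + 17 years → 25 April 2032.
(b) filing + 23 years → 26 August 2035.
Later of the two: 26 August 2035.
Administrative Delay Adjustment: +888 days → 30 January 2038.
Clinical Review Extension: +2002 days → 25 July 2043.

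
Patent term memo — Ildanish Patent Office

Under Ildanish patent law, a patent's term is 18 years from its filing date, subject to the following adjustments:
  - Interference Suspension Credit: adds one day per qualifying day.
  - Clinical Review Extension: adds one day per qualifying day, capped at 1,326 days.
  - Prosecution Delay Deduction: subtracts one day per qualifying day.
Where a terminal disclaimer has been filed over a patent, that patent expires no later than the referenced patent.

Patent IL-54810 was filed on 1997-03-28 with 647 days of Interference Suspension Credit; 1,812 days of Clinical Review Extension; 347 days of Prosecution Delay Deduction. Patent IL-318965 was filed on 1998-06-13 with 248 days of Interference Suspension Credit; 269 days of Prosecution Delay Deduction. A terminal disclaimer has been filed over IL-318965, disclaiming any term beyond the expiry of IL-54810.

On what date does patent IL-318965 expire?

Natural term of IL-318965:
  Base: filing + 18 years → 13 June 2016.
  Interference Suspension Credit: +248 days → 16 February 2017.
  Prosecution Delay Deduction: −269 days → 23 May 2016.
Expiry of referenced patent IL-54810:
  Base: filing + 18 years → 28 March 2015.
  Interference Suspension Credit: +647 days → 3 January 2017.
  Clinical Review Extension: 1812 days claimed exceeds the 1326-day cap, so +1326 days → 21 August 2020.
  Prosecution Delay Deduction: −347 days → 9 September 2019.
Terminal disclaimer: IL-318965 expires on the earlier of 23 May 2016 and 9 September 2019.

May 23, 2016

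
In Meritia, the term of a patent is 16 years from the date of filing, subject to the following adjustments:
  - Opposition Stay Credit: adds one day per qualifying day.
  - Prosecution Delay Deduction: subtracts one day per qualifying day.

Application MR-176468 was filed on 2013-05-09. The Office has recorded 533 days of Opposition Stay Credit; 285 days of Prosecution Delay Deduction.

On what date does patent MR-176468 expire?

2030-01-12

Base term: filing date + 16 years → 9 May 2029.
Opposition Stay Credit: +533 days → 24 October 2030.
Prosecution Delay Deduction: −285 days → 12 January 2030.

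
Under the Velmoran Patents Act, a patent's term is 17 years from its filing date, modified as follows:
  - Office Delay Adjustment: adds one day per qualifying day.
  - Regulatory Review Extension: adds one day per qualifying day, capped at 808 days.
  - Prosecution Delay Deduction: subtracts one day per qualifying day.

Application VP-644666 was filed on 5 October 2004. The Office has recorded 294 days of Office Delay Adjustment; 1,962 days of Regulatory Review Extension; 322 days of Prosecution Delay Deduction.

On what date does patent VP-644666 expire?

November 24, 2023

Base term: filing date + 17 years → 5 October 2021.
Office Delay Adjustment: +294 days → 26 July 2022.
Regulatory Review Extension: 1962 days claimed exceeds the 808-day cap, so +808 days → 11 October 2024.
Prosecution Delay Deduction: −322 days → 24 November 2023.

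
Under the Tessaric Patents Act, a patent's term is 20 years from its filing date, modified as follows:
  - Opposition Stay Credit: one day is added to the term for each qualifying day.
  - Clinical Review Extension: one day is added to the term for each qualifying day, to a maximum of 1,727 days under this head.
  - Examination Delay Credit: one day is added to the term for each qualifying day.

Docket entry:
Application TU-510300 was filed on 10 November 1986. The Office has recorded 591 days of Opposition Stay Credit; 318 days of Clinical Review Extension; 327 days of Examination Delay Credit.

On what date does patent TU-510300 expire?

Base term: filing date + 20 years → 10 November 2006.
Opposition Stay Credit: +591 days → 23 June 2008.
Clinical Review Extension: 318 days (within the 1727-day cap) → +318 days → 7 May 2009.
Examination Delay Credit: +327 days → 30 March 2010.

March 30, 2010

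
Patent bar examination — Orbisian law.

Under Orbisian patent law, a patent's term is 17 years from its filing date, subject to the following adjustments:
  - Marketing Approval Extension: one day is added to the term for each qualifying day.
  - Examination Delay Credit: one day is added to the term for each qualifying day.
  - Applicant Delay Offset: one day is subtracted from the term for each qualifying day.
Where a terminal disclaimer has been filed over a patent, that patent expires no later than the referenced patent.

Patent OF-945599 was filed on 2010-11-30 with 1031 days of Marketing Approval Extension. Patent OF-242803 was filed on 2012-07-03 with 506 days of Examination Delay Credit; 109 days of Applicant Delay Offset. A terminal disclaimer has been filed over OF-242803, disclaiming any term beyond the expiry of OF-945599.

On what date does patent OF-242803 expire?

Natural term of OF-242803:
  Base: filing + 17 years → 3 July 2029.
  Examination Delay Credit: +506 days → 21 November 2030.
  Applicant Delay Offset: −109 days → 4 August 2030.
Expiry of referenced patent OF-945599:
  Base: filing + 17 years → 30 November 2027.
  Marketing Approval Extension: +1031 days → 26 September 2030.
Terminal disclaimer: OF-242803 expires on the earlier of 4 August 2030 and 26 September 2030.

2030-08-04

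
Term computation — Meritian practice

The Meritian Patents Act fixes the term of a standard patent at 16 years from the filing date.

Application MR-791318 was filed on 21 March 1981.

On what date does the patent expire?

1997-03-21

Filing date + 16 years → 21 March 1997.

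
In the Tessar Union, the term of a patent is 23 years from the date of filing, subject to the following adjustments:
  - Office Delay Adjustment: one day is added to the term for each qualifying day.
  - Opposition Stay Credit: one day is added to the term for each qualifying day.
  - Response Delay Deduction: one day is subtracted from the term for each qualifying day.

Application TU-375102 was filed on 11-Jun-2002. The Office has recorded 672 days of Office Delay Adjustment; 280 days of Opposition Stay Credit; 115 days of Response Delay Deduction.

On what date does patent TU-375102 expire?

Base term: filing date + 23 years → 11 June 2025.
Office Delay Adjustment: +672 days → 14 April 2027.
Opposition Stay Credit: +280 days → 19 January 2028.
Response Delay Deduction: −115 days → 26 September 2027.

2027-09-26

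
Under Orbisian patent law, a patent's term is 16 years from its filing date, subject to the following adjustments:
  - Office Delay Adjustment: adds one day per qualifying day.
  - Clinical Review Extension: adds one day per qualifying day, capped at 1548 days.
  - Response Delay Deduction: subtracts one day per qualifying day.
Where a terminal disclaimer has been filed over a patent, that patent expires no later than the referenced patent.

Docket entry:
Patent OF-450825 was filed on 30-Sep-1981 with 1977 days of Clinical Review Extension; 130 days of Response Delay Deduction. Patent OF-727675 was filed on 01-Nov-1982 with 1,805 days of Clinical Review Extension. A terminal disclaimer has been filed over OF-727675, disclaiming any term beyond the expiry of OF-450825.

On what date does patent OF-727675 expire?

Natural term of OF-727675:
  Base: filing + 16 years → 1 November 1998.
  Clinical Review Extension: 1805 days claimed exceeds the 1548-day cap, so +1548 days → 27 January 2003.
Expiry of referenced patent OF-450825:
  Base: filing + 16 years → 30 September 1997.
  Clinical Review Extension: 1977 days claimed exceeds the 1548-day cap, so +1548 days → 26 December 2001.
  Response Delay Deduction: −130 days → 18 August 2001.
Terminal disclaimer: OF-727675 expires on the earlier of 27 January 2003 and 18 August 2001.

2001-08-18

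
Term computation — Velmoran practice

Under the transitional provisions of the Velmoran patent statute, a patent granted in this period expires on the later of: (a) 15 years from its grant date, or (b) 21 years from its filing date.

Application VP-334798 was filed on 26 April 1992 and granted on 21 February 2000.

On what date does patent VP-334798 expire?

(a) grant + 15 years → 21 February 2015.
(b) filing + 21 years → 26 April 2013.
Later of the two: 21 February 2015.

2015-02-21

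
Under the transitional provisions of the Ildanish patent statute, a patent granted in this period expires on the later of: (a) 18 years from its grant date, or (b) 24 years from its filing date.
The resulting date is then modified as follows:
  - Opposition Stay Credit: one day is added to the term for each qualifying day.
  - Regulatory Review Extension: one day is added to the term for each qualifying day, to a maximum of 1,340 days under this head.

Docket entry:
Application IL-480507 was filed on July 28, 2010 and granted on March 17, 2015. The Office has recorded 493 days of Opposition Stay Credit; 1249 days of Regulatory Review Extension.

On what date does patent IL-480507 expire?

2039-05-05

(a) grant + 18 years → 17 March 2033.
(b) filing + 24 years → 28 July 2034.
Later of the two: 28 July 2034.
Opposition Stay Credit: +493 days → 3 December 2035.
Regulatory Review Extension: 1249 days (within the 1340-day cap) → +1249 days → 5 May 2039.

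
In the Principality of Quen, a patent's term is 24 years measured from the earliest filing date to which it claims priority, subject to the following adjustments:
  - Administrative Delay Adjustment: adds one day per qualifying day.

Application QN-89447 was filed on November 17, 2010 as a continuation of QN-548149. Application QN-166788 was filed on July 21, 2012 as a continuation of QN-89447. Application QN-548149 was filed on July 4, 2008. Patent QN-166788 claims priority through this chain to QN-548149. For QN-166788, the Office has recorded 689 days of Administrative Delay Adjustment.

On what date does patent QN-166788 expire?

May 24, 2034

Earliest priority filing: 4 July 2008.
Base term: 4 July 2008 + 24 years → 4 July 2032.
Administrative Delay Adjustment: +689 days → 24 May 2034.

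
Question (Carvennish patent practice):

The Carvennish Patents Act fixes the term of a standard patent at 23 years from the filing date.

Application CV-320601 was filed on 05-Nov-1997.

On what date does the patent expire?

November 5, 2020

Filing date + 23 years → 5 November 2020.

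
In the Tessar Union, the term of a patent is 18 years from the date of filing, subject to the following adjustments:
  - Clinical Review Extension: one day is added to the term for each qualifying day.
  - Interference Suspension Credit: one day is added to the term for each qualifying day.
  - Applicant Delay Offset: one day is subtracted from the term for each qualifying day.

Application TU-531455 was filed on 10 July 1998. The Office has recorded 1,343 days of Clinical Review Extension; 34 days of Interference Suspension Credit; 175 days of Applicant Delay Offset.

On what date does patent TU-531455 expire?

Base term: filing date + 18 years → 10 July 2016.
Clinical Review Extension: +1343 days → 14 March 2020.
Interference Suspension Credit: +34 days → 17 April 2020.
Applicant Delay Offset: −175 days → 25 October 2019.

October 25, 2019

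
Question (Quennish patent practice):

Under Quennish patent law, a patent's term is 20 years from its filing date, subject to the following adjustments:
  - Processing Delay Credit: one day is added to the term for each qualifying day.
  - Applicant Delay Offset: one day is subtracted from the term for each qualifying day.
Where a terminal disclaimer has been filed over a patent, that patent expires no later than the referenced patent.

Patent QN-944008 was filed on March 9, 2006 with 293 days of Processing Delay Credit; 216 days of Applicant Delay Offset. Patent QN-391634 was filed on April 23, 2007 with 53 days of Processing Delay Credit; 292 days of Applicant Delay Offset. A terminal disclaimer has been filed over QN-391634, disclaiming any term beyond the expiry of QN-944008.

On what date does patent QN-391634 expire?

May 25, 2026

Natural term of QN-391634:
  Base: filing + 20 years → 23 April 2027.
  Processing Delay Credit: +53 days → 15 June 2027.
  Applicant Delay Offset: −292 days → 27 August 2026.
Expiry of referenced patent QN-944008:
  Base: filing + 20 years → 9 March 2026.
  Processing Delay Credit: +293 days → 27 December 2026.
  Applicant Delay Offset: −216 days → 25 May 2026.
Terminal disclaimer: QN-391634 expires on the earlier of 27 August 2026 and 25 May 2026.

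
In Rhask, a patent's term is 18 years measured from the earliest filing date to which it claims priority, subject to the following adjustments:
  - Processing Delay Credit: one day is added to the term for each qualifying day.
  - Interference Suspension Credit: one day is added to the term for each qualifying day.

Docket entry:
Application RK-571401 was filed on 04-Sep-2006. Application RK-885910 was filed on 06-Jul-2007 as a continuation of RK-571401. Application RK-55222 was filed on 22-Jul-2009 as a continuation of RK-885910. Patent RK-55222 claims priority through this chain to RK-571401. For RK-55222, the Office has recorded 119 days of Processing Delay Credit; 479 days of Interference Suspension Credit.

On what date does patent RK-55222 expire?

2026-04-25

Earliest priority filing: 4 September 2006.
Base term: 4 September 2006 + 18 years → 4 September 2024.
Processing Delay Credit: +119 days → 1 January 2025.
Interference Suspension Credit: +479 days → 25 April 2026.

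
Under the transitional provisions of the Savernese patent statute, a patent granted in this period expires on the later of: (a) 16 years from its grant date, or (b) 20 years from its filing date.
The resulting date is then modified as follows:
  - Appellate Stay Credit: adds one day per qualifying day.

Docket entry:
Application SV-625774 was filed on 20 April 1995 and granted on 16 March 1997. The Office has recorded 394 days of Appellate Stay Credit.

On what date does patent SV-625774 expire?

(a) grant + 16 years → 16 March 2013.
(b) filing + 20 years → 20 April 2015.
Later of the two: 20 April 2015.
Appellate Stay Credit: +394 days → 18 May 2016.

2016-05-18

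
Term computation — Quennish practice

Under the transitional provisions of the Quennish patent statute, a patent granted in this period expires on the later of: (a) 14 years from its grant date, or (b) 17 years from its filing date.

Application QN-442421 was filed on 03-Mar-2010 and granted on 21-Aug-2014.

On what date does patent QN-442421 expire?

2028-08-21

(a) grant + 14 years → 21 August 2028.
(b) filing + 17 years → 3 March 2027.
Later of the two: 21 August 2028.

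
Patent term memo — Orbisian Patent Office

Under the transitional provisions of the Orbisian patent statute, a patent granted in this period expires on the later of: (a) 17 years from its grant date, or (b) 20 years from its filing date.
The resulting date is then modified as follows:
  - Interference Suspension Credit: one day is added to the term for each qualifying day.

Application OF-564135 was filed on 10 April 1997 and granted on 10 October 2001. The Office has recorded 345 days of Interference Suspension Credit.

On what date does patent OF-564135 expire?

(a) grant + 17 years → 10 October 2018.
(b) filing + 20 years → 10 April 2017.
Later of the two: 10 October 2018.
Interference Suspension Credit: +345 days → 20 September 2019.

2019-09-20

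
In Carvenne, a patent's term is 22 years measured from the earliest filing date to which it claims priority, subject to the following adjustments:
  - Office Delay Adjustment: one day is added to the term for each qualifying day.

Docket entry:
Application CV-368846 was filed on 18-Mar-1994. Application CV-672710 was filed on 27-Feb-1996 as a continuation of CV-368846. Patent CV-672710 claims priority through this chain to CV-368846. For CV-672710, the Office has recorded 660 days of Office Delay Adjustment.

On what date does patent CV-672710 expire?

Earliest priority filing: 18 March 1994.
Base term: 18 March 1994 + 22 years → 18 March 2016.
Office Delay Adjustment: +660 days → 7 January 2018.

January 7, 2018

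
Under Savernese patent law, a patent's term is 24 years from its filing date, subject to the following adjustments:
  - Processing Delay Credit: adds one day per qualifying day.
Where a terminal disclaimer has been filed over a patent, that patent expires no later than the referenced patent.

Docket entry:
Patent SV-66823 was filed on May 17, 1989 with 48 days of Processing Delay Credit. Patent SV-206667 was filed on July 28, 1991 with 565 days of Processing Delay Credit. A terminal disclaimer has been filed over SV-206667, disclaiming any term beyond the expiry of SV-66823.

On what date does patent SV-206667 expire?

2013-07-04

Natural term of SV-206667:
  Base: filing + 24 years → 28 July 2015.
  Processing Delay Credit: +565 days → 12 February 2017.
Expiry of referenced patent SV-66823:
  Base: filing + 24 years → 17 May 2013.
  Processing Delay Credit: +48 days → 4 July 2013.
Terminal disclaimer: SV-206667 expires on the earlier of 12 February 2017 and 4 July 2013.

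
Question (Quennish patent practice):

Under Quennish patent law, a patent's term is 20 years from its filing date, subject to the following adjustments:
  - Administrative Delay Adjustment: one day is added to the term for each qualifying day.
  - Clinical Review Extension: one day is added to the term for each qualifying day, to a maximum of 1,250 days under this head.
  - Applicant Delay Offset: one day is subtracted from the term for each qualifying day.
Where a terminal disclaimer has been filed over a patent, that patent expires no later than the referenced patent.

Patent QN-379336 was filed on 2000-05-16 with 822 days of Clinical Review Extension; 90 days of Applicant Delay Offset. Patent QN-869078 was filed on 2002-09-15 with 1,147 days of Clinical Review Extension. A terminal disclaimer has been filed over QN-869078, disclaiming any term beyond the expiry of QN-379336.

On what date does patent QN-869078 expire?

Natural term of QN-869078:
  Base: filing + 20 years → 15 September 2022.
  Clinical Review Extension: 1147 days (within the 1250-day cap) → +1147 days → 5 November 2025.
Expiry of referenced patent QN-379336:
  Base: filing + 20 years → 16 May 2020.
  Clinical Review Extension: 822 days (within the 1250-day cap) → +822 days → 16 August 2022.
  Applicant Delay Offset: −90 days → 18 May 2022.
Terminal disclaimer: QN-869078 expires on the earlier of 5 November 2025 and 18 May 2022.

May 18, 2022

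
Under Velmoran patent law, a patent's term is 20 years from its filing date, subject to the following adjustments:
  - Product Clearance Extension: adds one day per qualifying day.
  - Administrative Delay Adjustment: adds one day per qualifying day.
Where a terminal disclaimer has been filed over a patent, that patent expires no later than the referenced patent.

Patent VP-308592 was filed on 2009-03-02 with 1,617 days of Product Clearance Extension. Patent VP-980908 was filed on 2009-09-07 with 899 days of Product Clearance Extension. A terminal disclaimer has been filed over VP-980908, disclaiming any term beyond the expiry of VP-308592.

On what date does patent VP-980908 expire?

Natural term of VP-980908:
  Base: filing + 20 years → 7 September 2029.
  Product Clearance Extension: +899 days → 23 February 2032.
Expiry of referenced patent VP-308592:
  Base: filing + 20 years → 2 March 2029.
  Product Clearance Extension: +1617 days → 5 August 2033.
Terminal disclaimer: VP-980908 expires on the earlier of 23 February 2032 and 5 August 2033.

February 23, 2032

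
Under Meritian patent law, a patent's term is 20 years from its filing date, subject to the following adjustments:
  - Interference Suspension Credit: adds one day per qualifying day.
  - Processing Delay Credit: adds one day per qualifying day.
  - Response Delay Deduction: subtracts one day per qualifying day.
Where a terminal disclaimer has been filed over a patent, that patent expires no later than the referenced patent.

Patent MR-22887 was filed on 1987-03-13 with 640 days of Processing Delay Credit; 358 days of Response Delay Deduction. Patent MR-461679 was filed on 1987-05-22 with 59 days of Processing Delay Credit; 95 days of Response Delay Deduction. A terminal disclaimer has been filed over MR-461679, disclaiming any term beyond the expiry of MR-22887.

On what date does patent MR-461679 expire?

April 16, 2007

Natural term of MR-461679:
  Base: filing + 20 years → 22 May 2007.
  Processing Delay Credit: +59 days → 20 July 2007.
  Response Delay Deduction: −95 days → 16 April 2007.
Expiry of referenced patent MR-22887:
  Base: filing + 20 years → 13 March 2007.
  Processing Delay Credit: +640 days → 12 December 2008.
  Response Delay Deduction: −358 days → 20 December 2007.
Terminal disclaimer: MR-461679 expires on the earlier of 16 April 2007 and 20 December 2007.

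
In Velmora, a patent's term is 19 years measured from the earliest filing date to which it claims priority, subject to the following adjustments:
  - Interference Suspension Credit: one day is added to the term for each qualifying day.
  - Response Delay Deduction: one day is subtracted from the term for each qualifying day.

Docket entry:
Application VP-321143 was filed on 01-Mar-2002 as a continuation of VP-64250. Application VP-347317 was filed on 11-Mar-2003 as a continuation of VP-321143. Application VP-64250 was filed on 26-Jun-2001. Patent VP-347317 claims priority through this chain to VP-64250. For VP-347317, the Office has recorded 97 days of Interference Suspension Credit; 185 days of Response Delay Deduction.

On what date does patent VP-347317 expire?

Earliest priority filing: 26 June 2001.
Base term: 26 June 2001 + 19 years → 26 June 2020.
Interference Suspension Credit: +97 days → 1 October 2020.
Response Delay Deduction: −185 days → 30 March 2020.

March 30, 2020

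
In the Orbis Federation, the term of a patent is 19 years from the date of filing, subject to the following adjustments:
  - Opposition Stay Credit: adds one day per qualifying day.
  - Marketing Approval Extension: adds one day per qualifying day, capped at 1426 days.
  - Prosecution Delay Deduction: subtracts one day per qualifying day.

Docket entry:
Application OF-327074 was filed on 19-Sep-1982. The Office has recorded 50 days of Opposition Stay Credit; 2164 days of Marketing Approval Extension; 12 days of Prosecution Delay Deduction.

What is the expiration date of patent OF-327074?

September 22, 2005

Base term: filing date + 19 years → 19 September 2001.
Opposition Stay Credit: +50 days → 8 November 2001.
Marketing Approval Extension: 2164 days claimed exceeds the 1426-day cap, so +1426 days → 4 October 2005.
Prosecution Delay Deduction: −12 days → 22 September 2005.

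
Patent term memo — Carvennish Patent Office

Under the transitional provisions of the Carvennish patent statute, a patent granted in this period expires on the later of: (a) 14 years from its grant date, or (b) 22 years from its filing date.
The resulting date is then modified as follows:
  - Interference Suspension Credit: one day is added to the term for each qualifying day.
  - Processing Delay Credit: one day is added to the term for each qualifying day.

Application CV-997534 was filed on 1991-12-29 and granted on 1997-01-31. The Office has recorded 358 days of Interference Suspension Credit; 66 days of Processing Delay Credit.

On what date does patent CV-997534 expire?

2015-02-26

(a) grant + 14 years → 31 January 2011.
(b) filing + 22 years → 29 December 2013.
Later of the two: 29 December 2013.
Interference Suspension Credit: +358 days → 22 December 2014.
Processing Delay Credit: +66 days → 26 February 2015.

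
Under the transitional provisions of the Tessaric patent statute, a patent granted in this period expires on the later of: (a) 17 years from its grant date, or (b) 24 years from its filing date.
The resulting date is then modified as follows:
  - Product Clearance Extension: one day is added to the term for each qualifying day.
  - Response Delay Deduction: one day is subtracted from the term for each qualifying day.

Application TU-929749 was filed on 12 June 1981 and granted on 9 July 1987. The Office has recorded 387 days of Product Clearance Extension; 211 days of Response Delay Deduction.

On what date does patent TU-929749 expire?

(a) grant + 17 years → 9 July 2004.
(b) filing + 24 years → 12 June 2005.
Later of the two: 12 June 2005.
Product Clearance Extension: +387 days → 4 July 2006.
Response Delay Deduction: −211 days → 5 December 2005.

December 5, 2005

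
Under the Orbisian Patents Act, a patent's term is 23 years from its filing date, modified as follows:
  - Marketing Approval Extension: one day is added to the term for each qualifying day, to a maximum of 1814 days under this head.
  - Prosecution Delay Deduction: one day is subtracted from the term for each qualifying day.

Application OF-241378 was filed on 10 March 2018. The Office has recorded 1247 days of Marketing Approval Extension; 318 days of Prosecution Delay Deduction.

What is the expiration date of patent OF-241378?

2043-09-25

Base term: filing date + 23 years → 10 March 2041.
Marketing Approval Extension: 1247 days (within the 1814-day cap) → +1247 days → 8 August 2044.
Prosecution Delay Deduction: −318 days → 25 September 2043.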